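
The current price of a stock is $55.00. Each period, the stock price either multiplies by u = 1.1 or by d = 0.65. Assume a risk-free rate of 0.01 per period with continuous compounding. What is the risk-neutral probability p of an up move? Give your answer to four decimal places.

Risk-neutral probability p = (e^0.01 − 0.65)/(1.1 − 0.65) = 0.3601/0.4500 = 0.8001

p = 0.8001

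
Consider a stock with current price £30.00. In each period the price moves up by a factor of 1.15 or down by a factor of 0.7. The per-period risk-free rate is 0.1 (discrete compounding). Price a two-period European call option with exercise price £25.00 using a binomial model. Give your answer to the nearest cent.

Risk-neutral probability p = (1 + 0.1 − 0.7)/(1.15 − 0.7) = 0.4000/0.4500 = 0.8889
Terminal stock prices: S_uu = 39.67, S_ud = 24.15, S_dd = 14.7
Terminal payoffs (S − K): max(14.67, 0) = 14.67, max(-0.85, 0) = 0, max(-10.3, 0) = 0
Node u (S = 34.5): V_u = 1/1.1·[0.8889·14.6750 + 0.1111·0.0000] = 11.8586
Node d (S = 21): V_d = 1/1.1·[0.8889·0.0000 + 0.1111·0.0000] = 0.0000
Node 0 (S = 30): V_0 = 1/1.1·[0.8889·11.8586 + 0.1111·0.0000] = 9.5827

£9.58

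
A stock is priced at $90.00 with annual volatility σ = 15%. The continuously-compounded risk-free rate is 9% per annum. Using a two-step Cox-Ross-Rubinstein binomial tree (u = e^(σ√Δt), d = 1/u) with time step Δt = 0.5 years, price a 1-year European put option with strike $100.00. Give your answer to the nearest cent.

CRR parameters: u = e^(σ√Δt) = e^(0.15·√0.5) = 1.1119, d = 1/u = 0.8994
Per-period rate: rΔt = 0.09·0.5 = 0.045, so R = e^0.045 = 1.0460
Risk-neutral probability p = (e^0.045 − 0.8994)/(1.1119 − 0.8994) = 0.1467/0.2125 = 0.6901
Terminal stock prices: S_uu = 111.3, S_ud = 90, S_dd = 72.8
Terminal payoffs (K − S): max(-11.27, 0) = 0, max(10, 0) = 10, max(27.2, 0) = 27.2
Node u (S = 100.1): V_u = e^(−0.045)·[0.6901·0.0000 + 0.3099·10.0000] = 2.9628
Node d (S = 80.94): V_d = e^(−0.045)·[0.6901·10.0000 + 0.3099·27.2028] = 14.6569
Node 0 (S = 90): V_0 = e^(−0.045)·[0.6901·2.9628 + 0.3099·14.6569] = 6.2972

$6.30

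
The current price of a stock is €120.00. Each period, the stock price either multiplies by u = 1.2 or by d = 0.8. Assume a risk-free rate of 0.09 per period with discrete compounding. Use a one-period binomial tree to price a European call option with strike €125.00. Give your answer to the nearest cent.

€12.64

Risk-neutral probability p = (1 + 0.09 − 0.8)/(1.2 − 0.8) = 0.2900/0.4000 = 0.7250
Terminal stock prices: S_u = 144, S_d = 96
Terminal payoffs (S − K): max(19, 0) = 19, max(-29, 0) = 0
Node 0 (S = 120): V_0 = 1/1.09·[0.7250·19.0000 + 0.2750·0.0000] = 12.6376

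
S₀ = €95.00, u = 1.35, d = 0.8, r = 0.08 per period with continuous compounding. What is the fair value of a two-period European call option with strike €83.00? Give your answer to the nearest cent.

€28.72

Risk-neutral probability p = (e^0.08 − 0.8)/(1.35 − 0.8) = 0.2833/0.5500 = 0.5151
Terminal stock prices: S_uu = 173.1, S_ud = 102.6, S_dd = 60.8
Terminal payoffs (S − K): max(90.14, 0) = 90.14, max(19.6, 0) = 19.6, max(-22.2, 0) = 0
Node u (S = 128.2): V_u = e^(−0.08)·[0.5151·90.1375 + 0.4849·19.6000] = 51.6313
Node d (S = 76): V_d = e^(−0.08)·[0.5151·19.6000 + 0.4849·0.0000] = 9.3192
Node 0 (S = 95): V_0 = e^(−0.08)·[0.5151·51.6313 + 0.4849·9.3192] = 28.7207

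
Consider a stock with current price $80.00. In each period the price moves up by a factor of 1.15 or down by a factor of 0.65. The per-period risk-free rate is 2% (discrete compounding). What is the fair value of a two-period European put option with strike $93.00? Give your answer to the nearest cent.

$16.13

Risk-neutral probability p = (1 + 0.02 − 0.65)/(1.15 − 0.65) = 0.3700/0.5000 = 0.7400
Terminal stock prices: S_uu = 105.8, S_ud = 59.8, S_dd = 33.8
Terminal payoffs (K − S): max(-12.8, 0) = 0, max(33.2, 0) = 33.2, max(59.2, 0) = 59.2
Node u (S = 92): V_u = 1/1.02·[0.7400·0.0000 + 0.2600·33.2000] = 8.4627
Node d (S = 52): V_d = 1/1.02·[0.7400·33.2000 + 0.2600·59.2000] = 39.1765
Node 0 (S = 80): V_0 = 1/1.02·[0.7400·8.4627 + 0.2600·39.1765] = 16.1258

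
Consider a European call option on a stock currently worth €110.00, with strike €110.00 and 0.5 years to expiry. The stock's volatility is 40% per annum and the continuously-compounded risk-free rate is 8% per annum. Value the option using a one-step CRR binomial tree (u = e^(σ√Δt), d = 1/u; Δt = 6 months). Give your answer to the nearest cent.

€17.31

CRR parameters: u = e^(σ√Δt) = e^(0.4·√0.5) = 1.3269, d = 1/u = 0.7536
Per-period rate: rΔt = 0.08·0.5 = 0.04, so R = e^0.04 = 1.0408
Risk-neutral probability p = (e^0.04 − 0.7536)/(1.3269 − 0.7536) = 0.2872/0.5733 = 0.5009
Terminal stock prices: S_u = 146, S_d = 82.9
Terminal payoffs (S − K): max(35.96, 0) = 35.96, max(-27.1, 0) = 0
Node 0 (S = 110): V_0 = e^(−0.04)·[0.5009·35.9586 + 0.4991·0.0000] = 17.3071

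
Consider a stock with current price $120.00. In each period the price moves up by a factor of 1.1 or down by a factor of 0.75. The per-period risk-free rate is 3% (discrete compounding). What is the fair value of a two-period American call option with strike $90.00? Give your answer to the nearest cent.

$36.01

Risk-neutral probability p = (1 + 0.03 − 0.75)/(1.1 − 0.75) = 0.2800/0.3500 = 0.8000
Terminal stock prices: S_uu = 145.2, S_ud = 99, S_dd = 67.5
Terminal payoffs (S − K): max(55.2, 0) = 55.2, max(9, 0) = 9, max(-22.5, 0) = 0
Node u (S = 132): continuation = 1/1.03·[0.8000·55.2000 + 0.2000·9.0000] = 44.6214; exercise value = 42.0000 ≤ continuation, so V_u = 44.6214
Node d (S = 90): continuation = 1/1.03·[0.8000·9.0000 + 0.2000·0.0000] = 6.9903; exercise value = 0.0000 ≤ continuation, so V_d = 6.9903
Node 0 (S = 120): continuation = 1/1.03·[0.8000·44.6214 + 0.2000·6.9903] = 36.0147; exercise value = 30.0000 ≤ continuation, so V_0 = 36.0147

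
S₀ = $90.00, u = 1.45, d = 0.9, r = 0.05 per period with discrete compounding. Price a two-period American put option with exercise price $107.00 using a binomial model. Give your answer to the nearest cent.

$18.01

Risk-neutral probability p = (1 + 0.05 − 0.9)/(1.45 − 0.9) = 0.1500/0.5500 = 0.2727
Terminal stock prices: S_uu = 189.2, S_ud = 117.5, S_dd = 72.9
Terminal payoffs (K − S): max(-82.22, 0) = 0, max(-10.45, 0) = 0, max(34.1, 0) = 34.1
Node u (S = 130.5): continuation = 1/1.05·[0.2727·0.0000 + 0.7273·0.0000] = 0.0000; exercise value = 0.0000 ≤ continuation, so V_u = 0.0000
Node d (S = 81): continuation = 1/1.05·[0.2727·0.0000 + 0.7273·34.1000] = 23.6190; exercise value = 26.0000 > continuation, so V_d = 26.0000 (exercise)
Node 0 (S = 90): continuation = 1/1.05·[0.2727·0.0000 + 0.7273·26.0000] = 18.0087; exercise value = 17.0000 ≤ continuation, so V_0 = 18.0087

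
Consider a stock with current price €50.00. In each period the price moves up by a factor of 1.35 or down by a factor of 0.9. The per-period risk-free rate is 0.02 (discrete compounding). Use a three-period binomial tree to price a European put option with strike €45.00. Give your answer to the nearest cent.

Risk-neutral probability p = (1 + 0.02 − 0.9)/(1.35 − 0.9) = 0.1200/0.4500 = 0.2667
Terminal stock prices: S_uuu = 123, S_uud = 82.01, S_udd = 54.68, S_ddd = 36.45
Terminal payoffs (K − S): max(-78.02, 0) = 0, max(-37.01, 0) = 0, max(-9.675, 0) = 0, max(8.55, 0) = 8.55
Node uu (S = 91.13): V_uu = 1/1.02·[0.2667·0.0000 + 0.7333·0.0000] = 0.0000
Node ud (S = 60.75): V_ud = 1/1.02·[0.2667·0.0000 + 0.7333·0.0000] = 0.0000
Node dd (S = 40.5): V_dd = 1/1.02·[0.2667·0.0000 + 0.7333·8.5500] = 6.1471
Node u (S = 67.5): V_u = 1/1.02·[0.2667·0.0000 + 0.7333·0.0000] = 0.0000
Node d (S = 45): V_d = 1/1.02·[0.2667·0.0000 + 0.7333·6.1471] = 4.4195
Node 0 (S = 50): V_0 = 1/1.02·[0.2667·0.0000 + 0.7333·4.4195] = 3.1774

€3.18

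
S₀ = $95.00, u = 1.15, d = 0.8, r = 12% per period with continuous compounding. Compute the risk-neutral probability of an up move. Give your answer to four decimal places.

Risk-neutral probability p = (e^0.12 − 0.8)/(1.15 − 0.8) = 0.3275/0.3500 = 0.9357

p = 0.9357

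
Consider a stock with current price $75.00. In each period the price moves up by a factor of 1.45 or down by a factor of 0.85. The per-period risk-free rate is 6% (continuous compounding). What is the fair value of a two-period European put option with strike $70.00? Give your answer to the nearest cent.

Risk-neutral probability p = (e^0.06 − 0.85)/(1.45 − 0.85) = 0.2118/0.6000 = 0.3531
Terminal stock prices: S_uu = 157.7, S_ud = 92.44, S_dd = 54.19
Terminal payoffs (K − S): max(-87.69, 0) = 0, max(-22.44, 0) = 0, max(15.81, 0) = 15.81
Node u (S = 108.8): V_u = e^(−0.06)·[0.3531·0.0000 + 0.6469·0.0000] = 0.0000
Node d (S = 63.75): V_d = e^(−0.06)·[0.3531·0.0000 + 0.6469·15.8125] = 9.6340
Node 0 (S = 75): V_0 = e^(−0.06)·[0.3531·0.0000 + 0.6469·9.6340] = 5.8696

$5.87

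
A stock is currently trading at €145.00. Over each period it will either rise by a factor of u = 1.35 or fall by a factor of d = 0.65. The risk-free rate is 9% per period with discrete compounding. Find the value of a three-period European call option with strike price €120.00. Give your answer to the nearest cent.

€63.00

Risk-neutral probability p = (1 + 0.09 − 0.65)/(1.35 − 0.65) = 0.4400/0.7000 = 0.6286
Terminal stock prices: S_uuu = 356.8, S_uud = 171.8, S_udd = 82.7, S_ddd = 39.82
Terminal payoffs (S − K): max(236.8, 0) = 236.8, max(51.77, 0) = 51.77, max(-37.3, 0) = 0, max(-80.18, 0) = 0
Node uu (S = 264.3): V_uu = 1/1.09·[0.6286·236.7544 + 0.3714·51.7706] = 154.1708
Node ud (S = 127.2): V_ud = 1/1.09·[0.6286·51.7706 + 0.3714·0.0000] = 29.8546
Node dd (S = 61.26): V_dd = 1/1.09·[0.6286·0.0000 + 0.3714·0.0000] = 0.0000
Node u (S = 195.8): V_u = 1/1.09·[0.6286·154.1708 + 0.3714·29.8546] = 99.0791
Node d (S = 94.25): V_d = 1/1.09·[0.6286·29.8546 + 0.3714·0.0000] = 17.2163
Node 0 (S = 145): V_0 = 1/1.09·[0.6286·99.0791 + 0.3714·17.2163] = 63.0027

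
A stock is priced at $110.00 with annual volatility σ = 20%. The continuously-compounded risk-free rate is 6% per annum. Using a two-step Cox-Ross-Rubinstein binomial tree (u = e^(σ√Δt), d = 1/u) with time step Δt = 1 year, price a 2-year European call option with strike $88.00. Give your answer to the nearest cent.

$33.94

CRR parameters: u = e^(σ√Δt) = e^(0.2·√1) = 1.2214, d = 1/u = 0.8187
Per-period rate: rΔt = 0.06·1 = 0.06, so R = e^0.06 = 1.0618
Risk-neutral probability p = (e^0.06 − 0.8187)/(1.2214 − 0.8187) = 0.2431/0.4027 = 0.6037
Terminal stock prices: S_uu = 164.1, S_ud = 110, S_dd = 73.74
Terminal payoffs (S − K): max(76.1, 0) = 76.1, max(22, 0) = 22, max(-14.26, 0) = 0
Node u (S = 134.4): V_u = e^(−0.06)·[0.6037·76.1007 + 0.3963·22.0000] = 51.4790
Node d (S = 90.06): V_d = e^(−0.06)·[0.6037·22.0000 + 0.3963·0.0000] = 12.5086
Node 0 (S = 110): V_0 = e^(−0.06)·[0.6037·51.4790 + 0.3963·12.5086] = 33.9377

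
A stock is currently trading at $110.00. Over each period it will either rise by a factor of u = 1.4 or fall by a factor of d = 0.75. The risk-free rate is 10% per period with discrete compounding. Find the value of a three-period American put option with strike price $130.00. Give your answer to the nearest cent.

$23.67

Risk-neutral probability p = (1 + 0.1 − 0.75)/(1.4 − 0.75) = 0.3500/0.6500 = 0.5385
Terminal stock prices: S_uuu = 301.8, S_uud = 161.7, S_udd = 86.62, S_ddd = 46.41
Terminal payoffs (K − S): max(-171.8, 0) = 0, max(-31.7, 0) = 0, max(43.38, 0) = 43.38, max(83.59, 0) = 83.59
Node uu (S = 215.6): continuation = 1/1.1·[0.5385·0.0000 + 0.4615·0.0000] = 0.0000; exercise value = 0.0000 ≤ continuation, so V_uu = 0.0000
Node ud (S = 115.5): continuation = 1/1.1·[0.5385·0.0000 + 0.4615·43.3750] = 18.1993; exercise value = 14.5000 ≤ continuation, so V_ud = 18.1993
Node dd (S = 61.88): continuation = 1/1.1·[0.5385·43.3750 + 0.4615·83.5938] = 56.3068; exercise value = 68.1250 > continuation, so V_dd = 68.1250 (exercise)
Node u (S = 154): continuation = 1/1.1·[0.5385·0.0000 + 0.4615·18.1993] = 7.6361; exercise value = 0.0000 ≤ continuation, so V_u = 7.6361
Node d (S = 82.5): continuation = 1/1.1·[0.5385·18.1993 + 0.4615·68.1250] = 37.4927; exercise value = 47.5000 > continuation, so V_d = 47.5000 (exercise)
Node 0 (S = 110): continuation = 1/1.1·[0.5385·7.6361 + 0.4615·47.5000] = 23.6680; exercise value = 20.0000 ≤ continuation, so V_0 = 23.6680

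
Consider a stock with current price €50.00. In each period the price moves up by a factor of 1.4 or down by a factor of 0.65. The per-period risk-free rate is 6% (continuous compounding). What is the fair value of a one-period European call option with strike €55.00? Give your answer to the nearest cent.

Risk-neutral probability p = (e^0.06 − 0.65)/(1.4 − 0.65) = 0.4118/0.7500 = 0.5491
Terminal stock prices: S_u = 70, S_d = 32.5
Terminal payoffs (S − K): max(15, 0) = 15, max(-22.5, 0) = 0
Node 0 (S = 50): V_0 = e^(−0.06)·[0.5491·15.0000 + 0.4509·0.0000] = 7.7571

€7.76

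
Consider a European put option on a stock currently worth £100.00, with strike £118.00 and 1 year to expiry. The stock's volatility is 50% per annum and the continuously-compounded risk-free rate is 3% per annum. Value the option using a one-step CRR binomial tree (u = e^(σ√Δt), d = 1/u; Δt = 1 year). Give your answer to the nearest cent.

CRR parameters: u = e^(σ√Δt) = e^(0.5·√1) = 1.6487, d = 1/u = 0.6065
Per-period rate: rΔt = 0.03·1 = 0.03, so R = e^0.03 = 1.0305
Risk-neutral probability p = (e^0.03 − 0.6065)/(1.6487 − 0.6065) = 0.4239/1.0422 = 0.4068
Terminal stock prices: S_u = 164.9, S_d = 60.65
Terminal payoffs (K − S): max(-46.87, 0) = 0, max(57.35, 0) = 57.35
Node 0 (S = 100): V_0 = e^(−0.03)·[0.4068·0.0000 + 0.5932·57.3469] = 33.0149

£33.01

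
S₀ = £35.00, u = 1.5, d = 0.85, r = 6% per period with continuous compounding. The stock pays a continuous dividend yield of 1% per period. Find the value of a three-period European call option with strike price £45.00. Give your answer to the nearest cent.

£5.45

Per-period risk-free factor R = e^0.06 = 1.0618; dividend-adjusted growth = e^(0.06−0.01) = 1.0513.
Risk-neutral probability p = (1.0513 − 0.85)/(1.5 − 0.85) = 0.2013/0.6500 = 0.3096
Terminal stock prices: S_uuu = 118.1, S_uud = 66.94, S_udd = 37.93, S_ddd = 21.49
Terminal payoffs (S − K): max(73.12, 0) = 73.12, max(21.94, 0) = 21.94, max(-7.069, 0) = 0, max(-23.51, 0) = 0
Node uu (S = 78.75): V_uu = e^(−0.06)·[0.3096·73.1250 + 0.6904·21.9375] = 35.5870
Node ud (S = 44.62): V_ud = e^(−0.06)·[0.3096·21.9375 + 0.6904·0.0000] = 6.3973
Node dd (S = 25.29): V_dd = e^(−0.06)·[0.3096·0.0000 + 0.6904·0.0000] = 0.0000
Node u (S = 52.5): V_u = e^(−0.06)·[0.3096·35.5870 + 0.6904·6.3973] = 14.5369
Node d (S = 29.75): V_d = e^(−0.06)·[0.3096·6.3973 + 0.6904·0.0000] = 1.8656
Node 0 (S = 35): V_0 = e^(−0.06)·[0.3096·14.5369 + 0.6904·1.8656] = 5.4521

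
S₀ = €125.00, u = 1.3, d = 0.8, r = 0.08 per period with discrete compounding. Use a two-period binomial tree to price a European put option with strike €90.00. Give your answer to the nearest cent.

Risk-neutral probability p = (1 + 0.08 − 0.8)/(1.3 − 0.8) = 0.2800/0.5000 = 0.5600
Terminal stock prices: S_uu = 211.3, S_ud = 130, S_dd = 80
Terminal payoffs (K − S): max(-121.3, 0) = 0, max(-40, 0) = 0, max(10, 0) = 10
Node u (S = 162.5): V_u = 1/1.08·[0.5600·0.0000 + 0.4400·0.0000] = 0.0000
Node d (S = 100): V_d = 1/1.08·[0.5600·0.0000 + 0.4400·10.0000] = 4.0741
Node 0 (S = 125): V_0 = 1/1.08·[0.5600·0.0000 + 0.4400·4.0741] = 1.6598

€1.66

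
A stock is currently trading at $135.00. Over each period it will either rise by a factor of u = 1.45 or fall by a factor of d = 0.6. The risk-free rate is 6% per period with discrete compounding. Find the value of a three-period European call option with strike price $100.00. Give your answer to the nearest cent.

Risk-neutral probability p = (1 + 0.06 − 0.6)/(1.45 − 0.6) = 0.4600/0.8500 = 0.5412
Terminal stock prices: S_uuu = 411.6, S_uud = 170.3, S_udd = 70.47, S_ddd = 29.16
Terminal payoffs (S − K): max(311.6, 0) = 311.6, max(70.3, 0) = 70.3, max(-29.53, 0) = 0, max(-70.84, 0) = 0
Node uu (S = 283.8): V_uu = 1/1.06·[0.5412·311.5644 + 0.4588·70.3025] = 189.4979
Node ud (S = 117.4): V_ud = 1/1.06·[0.5412·70.3025 + 0.4588·0.0000] = 35.8925
Node dd (S = 48.6): V_dd = 1/1.06·[0.5412·0.0000 + 0.4588·0.0000] = 0.0000
Node u (S = 195.8): V_u = 1/1.06·[0.5412·189.4979 + 0.4588·35.8925] = 112.2831
Node d (S = 81): V_d = 1/1.06·[0.5412·35.8925 + 0.4588·0.0000] = 18.3247
Node 0 (S = 135): V_0 = 1/1.06·[0.5412·112.2831 + 0.4588·18.3247] = 65.2574

$65.26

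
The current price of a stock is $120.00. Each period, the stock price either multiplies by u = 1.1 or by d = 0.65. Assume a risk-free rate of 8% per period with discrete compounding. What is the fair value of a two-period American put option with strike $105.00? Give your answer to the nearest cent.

Risk-neutral probability p = (1 + 0.08 − 0.65)/(1.1 − 0.65) = 0.4300/0.4500 = 0.9556
Terminal stock prices: S_uu = 145.2, S_ud = 85.8, S_dd = 50.7
Terminal payoffs (K − S): max(-40.2, 0) = 0, max(19.2, 0) = 19.2, max(54.3, 0) = 54.3
Node u (S = 132): continuation = 1/1.08·[0.9556·0.0000 + 0.0444·19.2000] = 0.7901; exercise value = 0.0000 ≤ continuation, so V_u = 0.7901
Node d (S = 78): continuation = 1/1.08·[0.9556·19.2000 + 0.0444·54.3000] = 19.2222; exercise value = 27.0000 > continuation, so V_d = 27.0000 (exercise)
Node 0 (S = 120): continuation = 1/1.08·[0.9556·0.7901 + 0.0444·27.0000] = 1.8102; exercise value = 0.0000 ≤ continuation, so V_0 = 1.8102

$1.81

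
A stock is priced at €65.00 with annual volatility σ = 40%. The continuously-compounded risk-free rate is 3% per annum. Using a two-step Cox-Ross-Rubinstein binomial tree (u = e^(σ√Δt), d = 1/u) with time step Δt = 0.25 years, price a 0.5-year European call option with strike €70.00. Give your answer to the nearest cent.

CRR parameters: u = e^(σ√Δt) = e^(0.4·√0.25) = 1.2214, d = 1/u = 0.8187
Per-period rate: rΔt = 0.03·0.25 = 0.0075, so R = e^0.0075 = 1.0075
Risk-neutral probability p = (e^0.0075 − 0.8187)/(1.2214 − 0.8187) = 0.1888/0.4027 = 0.4689
Terminal stock prices: S_uu = 96.97, S_ud = 65, S_dd = 43.57
Terminal payoffs (S − K): max(26.97, 0) = 26.97, max(-5, 0) = 0, max(-26.43, 0) = 0
Node u (S = 79.39): V_u = e^(−0.0075)·[0.4689·26.9686 + 0.5311·0.0000] = 12.5501
Node d (S = 53.22): V_d = e^(−0.0075)·[0.4689·0.0000 + 0.5311·0.0000] = 0.0000
Node 0 (S = 65): V_0 = e^(−0.0075)·[0.4689·12.5501 + 0.5311·0.0000] = 5.8403

€5.84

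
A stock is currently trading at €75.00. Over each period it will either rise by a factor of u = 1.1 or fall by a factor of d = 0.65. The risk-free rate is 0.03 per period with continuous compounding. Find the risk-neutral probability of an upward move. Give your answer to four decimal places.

Risk-neutral probability p = (e^0.03 − 0.65)/(1.1 − 0.65) = 0.3805/0.4500 = 0.8455

p = 0.8455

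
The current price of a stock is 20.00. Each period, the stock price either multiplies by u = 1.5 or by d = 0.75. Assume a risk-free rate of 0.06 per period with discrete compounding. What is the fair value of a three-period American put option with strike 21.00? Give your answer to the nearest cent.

3.97

Risk-neutral probability p = (1 + 0.06 − 0.75)/(1.5 − 0.75) = 0.3100/0.7500 = 0.4133
Terminal stock prices: S_uuu = 67.5, S_uud = 33.75, S_udd = 16.88, S_ddd = 8.438
Terminal payoffs (K − S): max(-46.5, 0) = 0, max(-12.75, 0) = 0, max(4.125, 0) = 4.125, max(12.56, 0) = 12.56
Node uu (S = 45): continuation = 1/1.06·[0.4133·0.0000 + 0.5867·0.0000] = 0.0000; exercise value = 0.0000 ≤ continuation, so V_uu = 0.0000
Node ud (S = 22.5): continuation = 1/1.06·[0.4133·0.0000 + 0.5867·4.1250] = 2.2830; exercise value = 0.0000 ≤ continuation, so V_ud = 2.2830
Node dd (S = 11.25): continuation = 1/1.06·[0.4133·4.1250 + 0.5867·12.5625] = 8.5613; exercise value = 9.7500 > continuation, so V_dd = 9.7500 (exercise)
Node u (S = 30): continuation = 1/1.06·[0.4133·0.0000 + 0.5867·2.2830] = 1.2636; exercise value = 0.0000 ≤ continuation, so V_u = 1.2636
Node d (S = 15): continuation = 1/1.06·[0.4133·2.2830 + 0.5867·9.7500] = 6.2865; exercise value = 6.0000 ≤ continuation, so V_d = 6.2865
Node 0 (S = 20): continuation = 1/1.06·[0.4133·1.2636 + 0.5867·6.2865] = 3.9720; exercise value = 1.0000 ≤ continuation, so V_0 = 3.9720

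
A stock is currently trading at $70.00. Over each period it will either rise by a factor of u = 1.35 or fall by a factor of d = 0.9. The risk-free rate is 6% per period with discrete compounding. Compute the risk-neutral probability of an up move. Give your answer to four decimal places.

p = 0.3556

Risk-neutral probability p = (1 + 0.06 − 0.9)/(1.35 − 0.9) = 0.1600/0.4500 = 0.3556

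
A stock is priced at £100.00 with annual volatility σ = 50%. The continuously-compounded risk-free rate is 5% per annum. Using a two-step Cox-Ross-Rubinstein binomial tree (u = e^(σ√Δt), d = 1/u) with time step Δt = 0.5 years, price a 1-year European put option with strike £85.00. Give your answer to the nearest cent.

£10.36

CRR parameters: u = e^(σ√Δt) = e^(0.5·√0.5) = 1.4241, d = 1/u = 0.7022
Per-period rate: rΔt = 0.05·0.5 = 0.025, so R = e^0.025 = 1.0253
Risk-neutral probability p = (e^0.025 − 0.7022)/(1.4241 − 0.7022) = 0.3231/0.7219 = 0.4476
Terminal stock prices: S_uu = 202.8, S_ud = 100, S_dd = 49.31
Terminal payoffs (K − S): max(-117.8, 0) = 0, max(-15, 0) = 0, max(35.69, 0) = 35.69
Node u (S = 142.4): V_u = e^(−0.025)·[0.4476·0.0000 + 0.5524·0.0000] = 0.0000
Node d (S = 70.22): V_d = e^(−0.025)·[0.4476·0.0000 + 0.5524·35.6931] = 19.2305
Node 0 (S = 100): V_0 = e^(−0.025)·[0.4476·0.0000 + 0.5524·19.2305] = 10.3609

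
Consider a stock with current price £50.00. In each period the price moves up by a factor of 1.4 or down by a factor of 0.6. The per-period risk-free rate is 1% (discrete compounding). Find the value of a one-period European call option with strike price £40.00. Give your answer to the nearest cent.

Risk-neutral probability p = (1 + 0.01 − 0.6)/(1.4 − 0.6) = 0.4100/0.8000 = 0.5125
Terminal stock prices: S_u = 70, S_d = 30
Terminal payoffs (S − K): max(30, 0) = 30, max(-10, 0) = 0
Node 0 (S = 50): V_0 = 1/1.01·[0.5125·30.0000 + 0.4875·0.0000] = 15.2228

£15.22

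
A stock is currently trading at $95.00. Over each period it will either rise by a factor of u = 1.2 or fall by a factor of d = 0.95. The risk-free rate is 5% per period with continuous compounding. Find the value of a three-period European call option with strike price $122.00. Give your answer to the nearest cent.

$4.42

Risk-neutral probability p = (e^0.05 − 0.95)/(1.2 − 0.95) = 0.1013/0.2500 = 0.4051
Terminal stock prices: S_uuu = 164.2, S_uud = 130, S_udd = 102.9, S_ddd = 81.45
Terminal payoffs (S − K): max(42.16, 0) = 42.16, max(7.96, 0) = 7.96, max(-19.12, 0) = 0, max(-40.55, 0) = 0
Node uu (S = 136.8): V_uu = e^(−0.05)·[0.4051·42.1600 + 0.5949·7.9600] = 20.7500
Node ud (S = 108.3): V_ud = e^(−0.05)·[0.4051·7.9600 + 0.5949·0.0000] = 3.0672
Node dd (S = 85.74): V_dd = e^(−0.05)·[0.4051·0.0000 + 0.5949·0.0000] = 0.0000
Node u (S = 114): V_u = e^(−0.05)·[0.4051·20.7500 + 0.5949·3.0672] = 9.7313
Node d (S = 90.25): V_d = e^(−0.05)·[0.4051·3.0672 + 0.5949·0.0000] = 1.1819
Node 0 (S = 95): V_0 = e^(−0.05)·[0.4051·9.7313 + 0.5949·1.1819] = 4.4186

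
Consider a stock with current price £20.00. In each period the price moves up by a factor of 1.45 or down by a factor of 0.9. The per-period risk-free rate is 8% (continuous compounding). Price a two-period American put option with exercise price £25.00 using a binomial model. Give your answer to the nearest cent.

Risk-neutral probability p = (e^0.08 − 0.9)/(1.45 − 0.9) = 0.1833/0.5500 = 0.3332
Terminal stock prices: S_uu = 42.05, S_ud = 26.1, S_dd = 16.2
Terminal payoffs (K − S): max(-17.05, 0) = 0, max(-1.1, 0) = 0, max(8.8, 0) = 8.8
Node u (S = 29): continuation = e^(−0.08)·[0.3332·0.0000 + 0.6668·0.0000] = 0.0000; exercise value = 0.0000 ≤ continuation, so V_u = 0.0000
Node d (S = 18): continuation = e^(−0.08)·[0.3332·0.0000 + 0.6668·8.8000] = 5.4163; exercise value = 7.0000 > continuation, so V_d = 7.0000 (exercise)
Node 0 (S = 20): continuation = e^(−0.08)·[0.3332·0.0000 + 0.6668·7.0000] = 4.3084; exercise value = 5.0000 > continuation, so V_0 = 5.0000 (exercise)

£5.00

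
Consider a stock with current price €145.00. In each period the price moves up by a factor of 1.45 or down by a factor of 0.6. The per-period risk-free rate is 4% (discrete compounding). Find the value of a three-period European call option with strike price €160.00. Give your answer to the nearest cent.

€42.68

Risk-neutral probability p = (1 + 0.04 − 0.6)/(1.45 − 0.6) = 0.4400/0.8500 = 0.5176
Terminal stock prices: S_uuu = 442.1, S_uud = 182.9, S_udd = 75.69, S_ddd = 31.32
Terminal payoffs (S − K): max(282.1, 0) = 282.1, max(22.92, 0) = 22.92, max(-84.31, 0) = 0, max(-128.7, 0) = 0
Node uu (S = 304.9): V_uu = 1/1.04·[0.5176·282.0506 + 0.4824·22.9175] = 151.0163
Node ud (S = 126.1): V_ud = 1/1.04·[0.5176·22.9175 + 0.4824·0.0000] = 11.4069
Node dd (S = 52.2): V_dd = 1/1.04·[0.5176·0.0000 + 0.4824·0.0000] = 0.0000
Node u (S = 210.2): V_u = 1/1.04·[0.5176·151.0163 + 0.4824·11.4069] = 80.4570
Node d (S = 87): V_d = 1/1.04·[0.5176·11.4069 + 0.4824·0.0000] = 5.6776
Node 0 (S = 145): V_0 = 1/1.04·[0.5176·80.4570 + 0.4824·5.6776] = 42.6798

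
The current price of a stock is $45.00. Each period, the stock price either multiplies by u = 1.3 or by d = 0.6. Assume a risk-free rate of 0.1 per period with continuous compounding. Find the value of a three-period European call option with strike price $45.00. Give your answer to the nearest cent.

$15.20

Risk-neutral probability p = (e^0.1 − 0.6)/(1.3 − 0.6) = 0.5052/0.7000 = 0.7217
Terminal stock prices: S_uuu = 98.87, S_uud = 45.63, S_udd = 21.06, S_ddd = 9.72
Terminal payoffs (S − K): max(53.87, 0) = 53.87, max(0.63, 0) = 0.63, max(-23.94, 0) = 0, max(-35.28, 0) = 0
Node uu (S = 76.05): V_uu = e^(−0.1)·[0.7217·53.8650 + 0.2783·0.6300] = 35.3323
Node ud (S = 35.1): V_ud = e^(−0.1)·[0.7217·0.6300 + 0.2783·0.0000] = 0.4114
Node dd (S = 16.2): V_dd = e^(−0.1)·[0.7217·0.0000 + 0.2783·0.0000] = 0.0000
Node u (S = 58.5): V_u = e^(−0.1)·[0.7217·35.3323 + 0.2783·0.4114] = 23.1755
Node d (S = 27): V_d = e^(−0.1)·[0.7217·0.4114 + 0.2783·0.0000] = 0.2686
Node 0 (S = 45): V_0 = e^(−0.1)·[0.7217·23.1755 + 0.2783·0.2686] = 15.2012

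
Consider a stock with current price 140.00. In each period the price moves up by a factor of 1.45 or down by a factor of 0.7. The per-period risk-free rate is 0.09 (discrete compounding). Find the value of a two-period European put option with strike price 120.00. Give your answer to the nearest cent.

Risk-neutral probability p = (1 + 0.09 − 0.7)/(1.45 − 0.7) = 0.3900/0.7500 = 0.5200
Terminal stock prices: S_uu = 294.4, S_ud = 142.1, S_dd = 68.6
Terminal payoffs (K − S): max(-174.4, 0) = 0, max(-22.1, 0) = 0, max(51.4, 0) = 51.4
Node u (S = 203): V_u = 1/1.09·[0.5200·0.0000 + 0.4800·0.0000] = 0.0000
Node d (S = 98): V_d = 1/1.09·[0.5200·0.0000 + 0.4800·51.4000] = 22.6349
Node 0 (S = 140): V_0 = 1/1.09·[0.5200·0.0000 + 0.4800·22.6349] = 9.9676

9.97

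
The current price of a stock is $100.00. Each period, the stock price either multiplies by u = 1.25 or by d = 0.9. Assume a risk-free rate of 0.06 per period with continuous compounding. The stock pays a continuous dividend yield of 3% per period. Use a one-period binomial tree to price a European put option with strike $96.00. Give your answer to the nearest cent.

Per-period risk-free factor R = e^0.06 = 1.0618; dividend-adjusted growth = e^(0.06−0.03) = 1.0305.
Risk-neutral probability p = (1.0305 − 0.9)/(1.25 − 0.9) = 0.1305/0.3500 = 0.3727
Terminal stock prices: S_u = 125, S_d = 90
Terminal payoffs (K − S): max(-29, 0) = 0, max(6, 0) = 6
Node 0 (S = 100): V_0 = e^(−0.06)·[0.3727·0.0000 + 0.6273·6.0000] = 3.5445

$3.54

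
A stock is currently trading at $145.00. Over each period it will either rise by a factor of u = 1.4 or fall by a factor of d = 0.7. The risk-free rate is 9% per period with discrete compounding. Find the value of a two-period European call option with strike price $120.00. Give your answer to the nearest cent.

Risk-neutral probability p = (1 + 0.09 − 0.7)/(1.4 − 0.7) = 0.3900/0.7000 = 0.5571
Terminal stock prices: S_uu = 284.2, S_ud = 142.1, S_dd = 71.05
Terminal payoffs (S − K): max(164.2, 0) = 164.2, max(22.1, 0) = 22.1, max(-48.95, 0) = 0
Node u (S = 203): V_u = 1/1.09·[0.5571·164.2000 + 0.4429·22.1000] = 92.9083
Node d (S = 101.5): V_d = 1/1.09·[0.5571·22.1000 + 0.4429·0.0000] = 11.2962
Node 0 (S = 145): V_0 = 1/1.09·[0.5571·92.9083 + 0.4429·11.2962] = 52.0787

$52.08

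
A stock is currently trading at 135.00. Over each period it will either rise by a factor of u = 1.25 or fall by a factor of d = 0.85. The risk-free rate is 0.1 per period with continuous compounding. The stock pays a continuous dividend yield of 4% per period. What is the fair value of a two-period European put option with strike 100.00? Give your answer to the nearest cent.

0.45

Per-period risk-free factor R = e^0.1 = 1.1052; dividend-adjusted growth = e^(0.1−0.04) = 1.0618.
Risk-neutral probability p = (1.0618 − 0.85)/(1.25 − 0.85) = 0.2118/0.4000 = 0.5296
Terminal stock prices: S_uu = 210.9, S_ud = 143.4, S_dd = 97.54
Terminal payoffs (K − S): max(-110.9, 0) = 0, max(-43.44, 0) = 0, max(2.463, 0) = 2.463
Node u (S = 168.8): V_u = e^(−0.1)·[0.5296·0.0000 + 0.4704·0.0000] = 0.0000
Node d (S = 114.8): V_d = e^(−0.1)·[0.5296·0.0000 + 0.4704·2.4625] = 1.0481
Node 0 (S = 135): V_0 = e^(−0.1)·[0.5296·0.0000 + 0.4704·1.0481] = 0.4461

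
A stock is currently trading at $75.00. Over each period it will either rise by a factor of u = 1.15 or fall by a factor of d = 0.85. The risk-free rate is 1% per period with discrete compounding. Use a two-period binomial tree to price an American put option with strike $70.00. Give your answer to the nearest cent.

$3.38

Risk-neutral probability p = (1 + 0.01 − 0.85)/(1.15 − 0.85) = 0.1600/0.3000 = 0.5333
Terminal stock prices: S_uu = 99.19, S_ud = 73.31, S_dd = 54.19
Terminal payoffs (K − S): max(-29.19, 0) = 0, max(-3.312, 0) = 0, max(15.81, 0) = 15.81
Node u (S = 86.25): continuation = 1/1.01·[0.5333·0.0000 + 0.4667·0.0000] = 0.0000; exercise value = 0.0000 ≤ continuation, so V_u = 0.0000
Node d (S = 63.75): continuation = 1/1.01·[0.5333·0.0000 + 0.4667·15.8125] = 7.3061; exercise value = 6.2500 ≤ continuation, so V_d = 7.3061
Node 0 (S = 75): continuation = 1/1.01·[0.5333·0.0000 + 0.4667·7.3061] = 3.3758; exercise value = 0.0000 ≤ continuation, so V_0 = 3.3758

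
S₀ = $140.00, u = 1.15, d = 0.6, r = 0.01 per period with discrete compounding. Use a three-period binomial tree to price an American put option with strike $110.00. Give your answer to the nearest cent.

Risk-neutral probability p = (1 + 0.01 − 0.6)/(1.15 − 0.6) = 0.4100/0.5500 = 0.7455
Terminal stock prices: S_uuu = 212.9, S_uud = 111.1, S_udd = 57.96, S_ddd = 30.24
Terminal payoffs (K − S): max(-102.9, 0) = 0, max(-1.09, 0) = 0, max(52.04, 0) = 52.04, max(79.76, 0) = 79.76
Node uu (S = 185.1): continuation = 1/1.01·[0.7455·0.0000 + 0.2545·0.0000] = 0.0000; exercise value = 0.0000 ≤ continuation, so V_uu = 0.0000
Node ud (S = 96.6): continuation = 1/1.01·[0.7455·0.0000 + 0.2545·52.0400] = 13.1154; exercise value = 13.4000 > continuation, so V_ud = 13.4000 (exercise)
Node dd (S = 50.4): continuation = 1/1.01·[0.7455·52.0400 + 0.2545·79.7600] = 58.5109; exercise value = 59.6000 > continuation, so V_dd = 59.6000 (exercise)
Node u (S = 161): continuation = 1/1.01·[0.7455·0.0000 + 0.2545·13.4000] = 3.3771; exercise value = 0.0000 ≤ continuation, so V_u = 3.3771
Node d (S = 84): continuation = 1/1.01·[0.7455·13.4000 + 0.2545·59.6000] = 24.9109; exercise value = 26.0000 > continuation, so V_d = 26.0000 (exercise)
Node 0 (S = 140): continuation = 1/1.01·[0.7455·3.3771 + 0.2545·26.0000] = 9.0452; exercise value = 0.0000 ≤ continuation, so V_0 = 9.0452

$9.05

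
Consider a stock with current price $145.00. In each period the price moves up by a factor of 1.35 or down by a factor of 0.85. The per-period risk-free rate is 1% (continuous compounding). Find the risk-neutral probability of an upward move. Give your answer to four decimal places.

p = 0.3201

Risk-neutral probability p = (e^0.01 − 0.85)/(1.35 − 0.85) = 0.1601/0.5000 = 0.3201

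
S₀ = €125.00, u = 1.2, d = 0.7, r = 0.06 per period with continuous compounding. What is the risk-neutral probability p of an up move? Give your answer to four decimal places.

p = 0.7237

Risk-neutral probability p = (e^0.06 − 0.7)/(1.2 − 0.7) = 0.3618/0.5000 = 0.7237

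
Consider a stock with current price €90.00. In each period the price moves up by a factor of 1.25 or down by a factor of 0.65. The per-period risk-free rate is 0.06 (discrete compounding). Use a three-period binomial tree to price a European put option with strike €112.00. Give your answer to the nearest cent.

Risk-neutral probability p = (1 + 0.06 − 0.65)/(1.25 − 0.65) = 0.4100/0.6000 = 0.6833
Terminal stock prices: S_uuu = 175.8, S_uud = 91.41, S_udd = 47.53, S_ddd = 24.72
Terminal payoffs (K − S): max(-63.78, 0) = 0, max(20.59, 0) = 20.59, max(64.47, 0) = 64.47, max(87.28, 0) = 87.28
Node uu (S = 140.6): V_uu = 1/1.06·[0.6833·0.0000 + 0.3167·20.5938] = 6.1522
Node ud (S = 73.12): V_ud = 1/1.06·[0.6833·20.5938 + 0.3167·64.4688] = 32.5354
Node dd (S = 38.03): V_dd = 1/1.06·[0.6833·64.4688 + 0.3167·87.2837] = 67.6354
Node u (S = 112.5): V_u = 1/1.06·[0.6833·6.1522 + 0.3167·32.5354] = 13.6857
Node d (S = 58.5): V_d = 1/1.06·[0.6833·32.5354 + 0.3167·67.6354] = 41.1796
Node 0 (S = 90): V_0 = 1/1.06·[0.6833·13.6857 + 0.3167·41.1796] = 21.1247

€21.12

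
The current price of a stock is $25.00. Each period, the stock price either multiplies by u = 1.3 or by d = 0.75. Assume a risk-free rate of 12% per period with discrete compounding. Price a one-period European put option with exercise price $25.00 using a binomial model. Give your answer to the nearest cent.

Risk-neutral probability p = (1 + 0.12 − 0.75)/(1.3 − 0.75) = 0.3700/0.5500 = 0.6727
Terminal stock prices: S_u = 32.5, S_d = 18.75
Terminal payoffs (K − S): max(-7.5, 0) = 0, max(6.25, 0) = 6.25
Node 0 (S = 25): V_0 = 1/1.12·[0.6727·0.0000 + 0.3273·6.2500] = 1.8263

$1.83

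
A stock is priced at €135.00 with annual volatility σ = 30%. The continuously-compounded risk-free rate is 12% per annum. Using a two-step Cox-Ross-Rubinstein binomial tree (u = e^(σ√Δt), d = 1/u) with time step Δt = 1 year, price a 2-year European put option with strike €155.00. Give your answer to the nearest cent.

€15.78

CRR parameters: u = e^(σ√Δt) = e^(0.3·√1) = 1.3499, d = 1/u = 0.7408
Per-period rate: rΔt = 0.12·1 = 0.12, so R = e^0.12 = 1.1275
Risk-neutral probability p = (e^0.12 − 0.7408)/(1.3499 − 0.7408) = 0.3867/0.6090 = 0.6349
Terminal stock prices: S_uu = 246, S_ud = 135, S_dd = 74.09
Terminal payoffs (K − S): max(-90.99, 0) = 0, max(20, 0) = 20, max(80.91, 0) = 80.91
Node u (S = 182.2): V_u = e^(−0.12)·[0.6349·0.0000 + 0.3651·20.0000] = 6.4763
Node d (S = 100): V_d = e^(−0.12)·[0.6349·20.0000 + 0.3651·80.9104] = 37.4622
Node 0 (S = 135): V_0 = e^(−0.12)·[0.6349·6.4763 + 0.3651·37.4622] = 15.7777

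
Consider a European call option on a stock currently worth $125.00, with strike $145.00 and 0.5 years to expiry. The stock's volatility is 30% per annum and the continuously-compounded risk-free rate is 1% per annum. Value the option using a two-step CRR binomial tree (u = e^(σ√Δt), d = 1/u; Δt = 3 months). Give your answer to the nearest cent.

CRR parameters: u = e^(σ√Δt) = e^(0.3·√0.25) = 1.1618, d = 1/u = 0.8607
Per-period rate: rΔt = 0.01·0.25 = 0.0025, so R = e^0.0025 = 1.0025
Risk-neutral probability p = (e^0.0025 − 0.8607)/(1.1618 − 0.8607) = 0.1418/0.3011 = 0.4709
Terminal stock prices: S_uu = 168.7, S_ud = 125, S_dd = 92.6
Terminal payoffs (S − K): max(23.73, 0) = 23.73, max(-20, 0) = 0, max(-52.4, 0) = 0
Node u (S = 145.2): V_u = e^(−0.0025)·[0.4709·23.7324 + 0.5291·0.0000] = 11.1473
Node d (S = 107.6): V_d = e^(−0.0025)·[0.4709·0.0000 + 0.5291·0.0000] = 0.0000
Node 0 (S = 125): V_0 = e^(−0.0025)·[0.4709·11.1473 + 0.5291·0.0000] = 5.2359

$5.24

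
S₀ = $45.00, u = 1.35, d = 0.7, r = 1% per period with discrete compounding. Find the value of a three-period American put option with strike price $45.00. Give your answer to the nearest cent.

Risk-neutral probability p = (1 + 0.01 − 0.7)/(1.35 − 0.7) = 0.3100/0.6500 = 0.4769
Terminal stock prices: S_uuu = 110.7, S_uud = 57.41, S_udd = 29.77, S_ddd = 15.43
Terminal payoffs (K − S): max(-65.72, 0) = 0, max(-12.41, 0) = 0, max(15.23, 0) = 15.23, max(29.57, 0) = 29.57
Node uu (S = 82.01): continuation = 1/1.01·[0.4769·0.0000 + 0.5231·0.0000] = 0.0000; exercise value = 0.0000 ≤ continuation, so V_uu = 0.0000
Node ud (S = 42.53): continuation = 1/1.01·[0.4769·0.0000 + 0.5231·15.2325] = 7.8889; exercise value = 2.4750 ≤ continuation, so V_ud = 7.8889
Node dd (S = 22.05): continuation = 1/1.01·[0.4769·15.2325 + 0.5231·29.5650] = 22.5045; exercise value = 22.9500 > continuation, so V_dd = 22.9500 (exercise)
Node u (S = 60.75): continuation = 1/1.01·[0.4769·0.0000 + 0.5231·7.8889] = 4.0856; exercise value = 0.0000 ≤ continuation, so V_u = 4.0856
Node d (S = 31.5): continuation = 1/1.01·[0.4769·7.8889 + 0.5231·22.9500] = 15.6109; exercise value = 13.5000 ≤ continuation, so V_d = 15.6109
Node 0 (S = 45): continuation = 1/1.01·[0.4769·4.0856 + 0.5231·15.6109] = 10.0141; exercise value = 0.0000 ≤ continuation, so V_0 = 10.0141

$10.01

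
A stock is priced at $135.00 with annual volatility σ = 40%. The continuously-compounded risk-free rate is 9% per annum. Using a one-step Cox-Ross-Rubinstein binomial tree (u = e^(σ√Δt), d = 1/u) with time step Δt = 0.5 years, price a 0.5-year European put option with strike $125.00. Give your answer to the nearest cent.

CRR parameters: u = e^(σ√Δt) = e^(0.4·√0.5) = 1.3269, d = 1/u = 0.7536
Per-period rate: rΔt = 0.09·0.5 = 0.045, so R = e^0.045 = 1.0460
Risk-neutral probability p = (e^0.045 − 0.7536)/(1.3269 − 0.7536) = 0.2924/0.5733 = 0.5100
Terminal stock prices: S_u = 179.1, S_d = 101.7
Terminal payoffs (K − S): max(-54.13, 0) = 0, max(23.26, 0) = 23.26
Node 0 (S = 135): V_0 = e^(−0.045)·[0.5100·0.0000 + 0.4900·23.2588] = 10.8943

$10.89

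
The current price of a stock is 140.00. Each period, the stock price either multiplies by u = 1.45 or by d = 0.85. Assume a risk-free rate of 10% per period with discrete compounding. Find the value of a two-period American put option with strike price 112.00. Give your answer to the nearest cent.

Risk-neutral probability p = (1 + 0.1 − 0.85)/(1.45 − 0.85) = 0.2500/0.6000 = 0.4167
Terminal stock prices: S_uu = 294.4, S_ud = 172.5, S_dd = 101.1
Terminal payoffs (K − S): max(-182.4, 0) = 0, max(-60.55, 0) = 0, max(10.85, 0) = 10.85
Node u (S = 203): continuation = 1/1.1·[0.4167·0.0000 + 0.5833·0.0000] = 0.0000; exercise value = 0.0000 ≤ continuation, so V_u = 0.0000
Node d (S = 119): continuation = 1/1.1·[0.4167·0.0000 + 0.5833·10.8500] = 5.7538; exercise value = 0.0000 ≤ continuation, so V_d = 5.7538
Node 0 (S = 140): continuation = 1/1.1·[0.4167·0.0000 + 0.5833·5.7538] = 3.0513; exercise value = 0.0000 ≤ continuation, so V_0 = 3.0513

3.05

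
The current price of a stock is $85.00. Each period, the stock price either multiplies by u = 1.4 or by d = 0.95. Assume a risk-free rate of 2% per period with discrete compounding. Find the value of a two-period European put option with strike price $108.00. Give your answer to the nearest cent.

Risk-neutral probability p = (1 + 0.02 − 0.95)/(1.4 − 0.95) = 0.0700/0.4500 = 0.1556
Terminal stock prices: S_uu = 166.6, S_ud = 113, S_dd = 76.71
Terminal payoffs (K − S): max(-58.6, 0) = 0, max(-5.05, 0) = 0, max(31.29, 0) = 31.29
Node u (S = 119): V_u = 1/1.02·[0.1556·0.0000 + 0.8444·0.0000] = 0.0000
Node d (S = 80.75): V_d = 1/1.02·[0.1556·0.0000 + 0.8444·31.2875] = 25.9025
Node 0 (S = 85): V_0 = 1/1.02·[0.1556·0.0000 + 0.8444·25.9025] = 21.4443

$21.44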